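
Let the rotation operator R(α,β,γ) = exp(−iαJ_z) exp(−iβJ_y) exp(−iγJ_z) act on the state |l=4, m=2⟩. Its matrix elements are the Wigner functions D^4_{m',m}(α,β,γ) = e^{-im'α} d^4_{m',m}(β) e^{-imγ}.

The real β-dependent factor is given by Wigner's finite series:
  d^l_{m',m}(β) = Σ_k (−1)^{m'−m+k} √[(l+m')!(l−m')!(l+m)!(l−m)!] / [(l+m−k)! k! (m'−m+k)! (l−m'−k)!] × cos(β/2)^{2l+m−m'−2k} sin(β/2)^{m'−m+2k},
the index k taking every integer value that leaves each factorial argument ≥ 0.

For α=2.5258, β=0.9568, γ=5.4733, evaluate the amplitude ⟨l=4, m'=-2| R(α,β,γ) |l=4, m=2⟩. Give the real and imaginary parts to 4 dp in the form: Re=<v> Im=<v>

Re=0.3058 Im=0.1251

Split into d^4_{-2,2}(β=0.9568) × two z-phases.
With c≡cos(β/2)=0.887733 and s≡sin(β/2)=0.460359, N=[2·720·720·2]^{1/2}=1440.000000
k: max(0,(2)−(-2))=4 … min(4+(2),4−(-2))=6
  k=4: (−1)^0·1440.0000/(96)·0.8877^4·0.4604^4 = +0.418416
  k=5: (−1)^1·1440.0000/(120)·0.8877^2·0.4604^6 = -0.090018
  k=6: (−1)^2·1440.0000/(1440)·0.8877^0·0.4604^8 = +0.002017
d^4_{-2,2}(0.9568) = +0.418416 -0.090018 +0.002017 = +0.330415
Phases: e^{-i·(-2)·2.5258}=+0.332743-0.943017i, e^{-i·(2)·5.4733}=-0.048955+0.998801i ⇒ D=+0.305832+0.125065i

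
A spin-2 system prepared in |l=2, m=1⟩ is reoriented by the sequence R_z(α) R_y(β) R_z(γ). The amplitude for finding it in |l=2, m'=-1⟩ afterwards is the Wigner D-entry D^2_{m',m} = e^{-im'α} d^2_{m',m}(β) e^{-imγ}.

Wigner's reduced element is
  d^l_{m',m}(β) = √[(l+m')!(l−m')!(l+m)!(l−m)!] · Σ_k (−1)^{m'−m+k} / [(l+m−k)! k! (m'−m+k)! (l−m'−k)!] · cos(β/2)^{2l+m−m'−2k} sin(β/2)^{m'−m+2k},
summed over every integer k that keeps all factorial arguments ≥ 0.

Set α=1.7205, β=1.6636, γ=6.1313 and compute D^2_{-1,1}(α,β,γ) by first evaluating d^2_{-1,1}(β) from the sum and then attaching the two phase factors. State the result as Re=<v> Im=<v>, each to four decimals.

Split into d^2_{-1,1}(β=1.6636) × two z-phases.
c=cos(1.6636/2)=0.673546, s=sin(1.6636/2)=0.739145; N=√[1·6·6·1]=6.000000
Admissible k: 2..3 (factorial args all ≥0)
  k=2: (−1)^0·6.0000/(2)·0.6735^2·0.7391^2 = +0.743559
  k=3: (−1)^1·6.0000/(6)·0.6735^0·0.7391^4 = -0.298482
d^2_{-1,1}(1.6636) = +0.743559 -0.298482 = +0.445077
Phases: e^{-i·(-1)·1.7205}=-0.149145+0.988815i, e^{-i·(1)·6.1313}=+0.988488+0.151302i ⇒ D=-0.132205+0.424989i

Re=-0.1322 Im=0.4250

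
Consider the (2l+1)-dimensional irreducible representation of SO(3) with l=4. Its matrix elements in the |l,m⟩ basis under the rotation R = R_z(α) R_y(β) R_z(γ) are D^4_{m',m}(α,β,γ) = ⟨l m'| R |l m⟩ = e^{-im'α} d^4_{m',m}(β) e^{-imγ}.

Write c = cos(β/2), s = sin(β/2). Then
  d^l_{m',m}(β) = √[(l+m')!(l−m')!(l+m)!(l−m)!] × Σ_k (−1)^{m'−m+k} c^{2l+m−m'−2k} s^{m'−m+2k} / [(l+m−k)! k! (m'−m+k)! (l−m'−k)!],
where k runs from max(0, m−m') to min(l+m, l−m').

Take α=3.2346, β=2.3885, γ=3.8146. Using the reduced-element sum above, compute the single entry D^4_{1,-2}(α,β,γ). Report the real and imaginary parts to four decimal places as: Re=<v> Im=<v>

First d^4_{1,-2}(β=2.3885), then the phase factors e^{-i(1)α} and e^{-i(-2)γ}:
With c≡cos(β/2)=0.367711 and s≡sin(β/2)=0.929940, N=[120·6·2·720]^{1/2}=1018.233765
Admissible k: 0..2 (factorial args all ≥0)
  k=0: (−1)^3·1018.2338/(72)·0.3677^5·0.9299^3 = -0.076456
  k=1: (−1)^4·1018.2338/(48)·0.3677^3·0.9299^5 = +0.733501
  k=2: (−1)^5·1018.2338/(240)·0.3677^1·0.9299^7 = -0.938270
d^4_{1,-2}(2.3885) = -0.076456 +0.733501 -0.938270 = -0.281225
D = (-0.995678+0.092873i)·(-0.281225)·(+0.222893+0.974843i) = +0.087873+0.267143i

Re=0.0879 Im=0.2671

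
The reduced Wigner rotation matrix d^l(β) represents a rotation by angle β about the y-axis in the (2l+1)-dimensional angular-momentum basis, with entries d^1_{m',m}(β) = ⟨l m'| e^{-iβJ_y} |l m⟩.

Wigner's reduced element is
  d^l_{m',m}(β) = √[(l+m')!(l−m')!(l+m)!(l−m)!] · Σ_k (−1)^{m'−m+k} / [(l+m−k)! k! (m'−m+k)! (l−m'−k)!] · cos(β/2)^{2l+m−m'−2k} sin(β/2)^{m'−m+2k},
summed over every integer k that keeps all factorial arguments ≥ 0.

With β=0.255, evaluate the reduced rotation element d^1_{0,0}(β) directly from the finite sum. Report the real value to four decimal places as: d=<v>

d^1_{0,0}(β=0.255) via Wigner's sum:
Half-angle: c=0.991883, s=0.127155. N=√(1·1·1·1)=1.000000
The bounds max(0,m−m')=0 and min(l+m,l−m')=1 give 2 terms
  k=0: (−1)^0·1.0000/(1)·0.9919^2·0.1272^0 = +0.983832
  k=1: (−1)^1·1.0000/(1)·0.9919^0·0.1272^2 = -0.016168
d^1_{0,0}(0.255) = +0.983832 -0.016168 = +0.967663

d=0.9677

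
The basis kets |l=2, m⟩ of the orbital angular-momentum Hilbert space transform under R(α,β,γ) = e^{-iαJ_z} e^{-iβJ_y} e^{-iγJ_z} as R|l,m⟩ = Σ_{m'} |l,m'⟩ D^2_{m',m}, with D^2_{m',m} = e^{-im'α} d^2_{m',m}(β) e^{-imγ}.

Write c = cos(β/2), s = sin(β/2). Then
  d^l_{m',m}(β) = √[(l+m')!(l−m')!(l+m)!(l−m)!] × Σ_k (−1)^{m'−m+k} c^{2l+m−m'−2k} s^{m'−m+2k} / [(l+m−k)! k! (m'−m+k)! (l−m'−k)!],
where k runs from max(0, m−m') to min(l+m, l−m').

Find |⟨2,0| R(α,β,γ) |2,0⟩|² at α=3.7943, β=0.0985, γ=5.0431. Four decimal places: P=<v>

Split into d^2_{0,0}(β=0.0985) × two z-phases.
With c≡cos(β/2)=0.998787 and s≡sin(β/2)=0.049230, N=[2·2·2·2]^{1/2}=4.000000
The bounds max(0,m−m')=0 and min(l+m,l−m')=2 give 3 terms
  k=0: (−1)^0·4.0000/(4)·0.9988^4·0.0492^0 = +0.995159
  k=1: (−1)^1·4.0000/(1)·0.9988^2·0.0492^2 = -0.009671
  k=2: (−1)^2·4.0000/(4)·0.9988^0·0.0492^4 = +0.000006
d^2_{0,0}(0.0985) = +0.995159 -0.009671 +0.000006 = +0.985494
|D^2_{0,0}|² = |d^2_{0,0}(β)|² = (+0.985494)² = 0.971198 (the z-rotation phases have unit modulus)

P=0.9712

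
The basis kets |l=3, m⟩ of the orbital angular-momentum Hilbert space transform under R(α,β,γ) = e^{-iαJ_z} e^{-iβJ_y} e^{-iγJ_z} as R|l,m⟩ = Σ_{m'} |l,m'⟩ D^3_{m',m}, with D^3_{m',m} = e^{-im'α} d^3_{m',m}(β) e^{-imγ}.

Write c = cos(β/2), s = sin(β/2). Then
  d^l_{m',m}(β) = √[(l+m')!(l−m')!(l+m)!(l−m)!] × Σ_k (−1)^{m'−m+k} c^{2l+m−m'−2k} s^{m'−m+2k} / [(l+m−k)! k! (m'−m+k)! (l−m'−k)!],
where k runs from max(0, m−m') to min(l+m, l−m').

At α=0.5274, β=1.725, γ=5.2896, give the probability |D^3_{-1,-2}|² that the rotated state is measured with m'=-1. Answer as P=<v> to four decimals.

Split into d^3_{-1,-2}(β=1.725) × two z-phases.
c=cos(1.725/2)=0.650541, s=sin(1.725/2)=0.759471; N=√[2·24·1·120]=75.894664
k: max(0,(-2)−(-1))=0 … min(3+(-2),3−(-1))=1
  k=0: (−1)^1·75.8947/(24)·0.6505^5·0.7595^1 = -0.279823
  k=1: (−1)^2·75.8947/(12)·0.6505^3·0.7595^3 = +0.762760
d^3_{-1,-2}(1.725) = -0.279823 +0.762760 = +0.482936
|D^3_{-1,-2}|² = |d^3_{-1,-2}(β)|² = (+0.482936)² = 0.233227 (the z-rotation phases have unit modulus)

P=0.2332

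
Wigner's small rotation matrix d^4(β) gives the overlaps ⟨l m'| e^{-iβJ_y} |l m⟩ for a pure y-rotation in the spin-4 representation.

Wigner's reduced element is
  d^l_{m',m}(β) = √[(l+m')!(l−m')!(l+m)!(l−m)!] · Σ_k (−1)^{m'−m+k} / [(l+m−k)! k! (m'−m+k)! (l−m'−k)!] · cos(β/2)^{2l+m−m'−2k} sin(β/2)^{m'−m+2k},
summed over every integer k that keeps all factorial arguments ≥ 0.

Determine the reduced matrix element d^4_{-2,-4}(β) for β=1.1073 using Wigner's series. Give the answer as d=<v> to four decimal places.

d=0.5541

d^4_{-2,-4}(β=1.1073) via Wigner's sum:
c=cos(1.1073/2)=0.850611, s=sin(1.1073/2)=0.525795; N=√[2·720·1·40320]=7619.763776
The bounds max(0,m−m')=0 and min(l+m,l−m')=0 give 1 term
  k=0: (−1)^2·7619.7638/(1440)·0.8506^6·0.5258^2 = +0.554114
d^4_{-2,-4}(1.1073) = +0.554114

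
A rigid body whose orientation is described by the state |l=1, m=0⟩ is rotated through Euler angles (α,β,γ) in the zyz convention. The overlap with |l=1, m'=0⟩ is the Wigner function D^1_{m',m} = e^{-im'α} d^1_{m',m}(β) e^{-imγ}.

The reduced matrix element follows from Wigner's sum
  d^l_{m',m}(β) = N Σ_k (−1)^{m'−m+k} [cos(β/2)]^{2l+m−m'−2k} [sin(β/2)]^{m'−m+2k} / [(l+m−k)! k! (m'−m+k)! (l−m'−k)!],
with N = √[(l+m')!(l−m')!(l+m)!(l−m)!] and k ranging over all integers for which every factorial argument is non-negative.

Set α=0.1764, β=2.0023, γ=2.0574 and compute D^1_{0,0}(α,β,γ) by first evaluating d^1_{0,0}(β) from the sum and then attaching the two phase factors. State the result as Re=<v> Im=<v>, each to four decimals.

Re=-0.4182 Im=0.0000

First d^1_{0,0}(β=2.0023), then the phase factors e^{-i(0)α} and e^{-i(0)γ}:
With c≡cos(β/2)=0.539334 and s≡sin(β/2)=0.842092, N=[1·1·1·1]^{1/2}=1.000000
k∈{0,1} keeps every argument non-negative
  k=0: (−1)^0·1.0000/(1)·0.5393^2·0.8421^0 = +0.290881
  k=1: (−1)^1·1.0000/(1)·0.5393^0·0.8421^2 = -0.709119
d^1_{0,0}(2.0023) = +0.290881 -0.709119 = -0.418237
Phases: e^{-i·(0)·0.1764}=+1.000000+0.000000i, e^{-i·(0)·2.0574}=+1.000000+0.000000i ⇒ D=-0.418237+0.000000i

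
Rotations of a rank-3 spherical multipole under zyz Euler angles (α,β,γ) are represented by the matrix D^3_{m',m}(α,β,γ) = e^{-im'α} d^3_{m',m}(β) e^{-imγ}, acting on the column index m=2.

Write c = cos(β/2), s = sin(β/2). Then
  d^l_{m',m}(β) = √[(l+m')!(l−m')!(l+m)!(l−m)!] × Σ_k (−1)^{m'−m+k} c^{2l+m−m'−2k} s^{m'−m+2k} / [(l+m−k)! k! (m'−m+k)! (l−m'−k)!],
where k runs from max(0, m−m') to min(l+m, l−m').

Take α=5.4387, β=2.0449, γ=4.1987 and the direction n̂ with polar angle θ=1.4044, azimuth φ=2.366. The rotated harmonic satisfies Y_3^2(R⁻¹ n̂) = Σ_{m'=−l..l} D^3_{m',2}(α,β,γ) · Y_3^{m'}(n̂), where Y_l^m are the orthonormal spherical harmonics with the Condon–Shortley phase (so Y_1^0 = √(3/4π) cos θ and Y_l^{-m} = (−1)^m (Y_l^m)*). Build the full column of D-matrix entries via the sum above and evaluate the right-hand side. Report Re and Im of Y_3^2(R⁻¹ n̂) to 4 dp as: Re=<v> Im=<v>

Re=0.0775 Im=0.0513

Need the full column D^3_{m',2} for m'=−3..3 at α=5.4387, β=2.0449, γ=4.1987.
cos(β/2)=0.521277, sin(β/2)=0.853388
d^3_{-3,2}: single k=5 term ⇒ +0.577931;  D = -0.037377+0.576721i
d^3_{-2,2}: k∈[4..5] ⇒ +0.720597 -0.386259 = +0.334338;  D = -0.263797+0.205409i
d^3_{-1,2}: k∈[3..4] ⇒ +0.556768 -0.746106 = -0.189338;  D = +0.186180+0.034436i
d^3_{0,2}: k∈[2..3] ⇒ +0.294528 -0.789374 = -0.494846;  D = +0.255867+0.423561i
d^3_{1,2}: k∈[1..2] ⇒ +0.103869 -0.556768 = -0.452898;  D = -0.134302+0.432527i
d^3_{2,2}: k∈[0..1] ⇒ +0.020064 -0.268866 = -0.248802;  D = -0.226644+0.102642i
d^3_{3,2}: single k=0 term ⇒ -0.080457;  D = -0.073489-0.032751i
Y_3^{m'}(θ=1.4044,φ=2.366) and Σ D·Y over m':
  (-0.0374+0.5767i)·(+0.2745-0.2912i)  (-0.2638+0.2054i)·(+0.0032+0.1646i)  (+0.1862+0.0344i)·(+0.1964+0.1925i)  (+0.2559+0.4236i)·(-0.1769+0.0000i)  (-0.1343+0.4325i)·(-0.1964+0.1925i)  (-0.2266+0.1026i)·(+0.0032-0.1646i)  (-0.0735-0.0328i)·(-0.2745-0.2912i)
Y_3^2(R⁻¹ n̂) = +0.077544+0.051346i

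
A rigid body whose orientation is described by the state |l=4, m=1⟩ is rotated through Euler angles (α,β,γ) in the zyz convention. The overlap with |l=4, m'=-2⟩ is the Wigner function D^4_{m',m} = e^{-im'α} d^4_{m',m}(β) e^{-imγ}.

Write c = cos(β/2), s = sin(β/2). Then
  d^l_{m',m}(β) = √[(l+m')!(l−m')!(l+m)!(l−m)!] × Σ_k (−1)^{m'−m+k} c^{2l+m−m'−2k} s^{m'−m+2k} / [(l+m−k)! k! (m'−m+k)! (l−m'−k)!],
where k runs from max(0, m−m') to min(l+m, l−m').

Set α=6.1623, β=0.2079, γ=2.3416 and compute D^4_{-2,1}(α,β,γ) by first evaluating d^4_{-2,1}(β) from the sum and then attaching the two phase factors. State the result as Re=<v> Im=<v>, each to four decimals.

Split into d^4_{-2,1}(β=0.2079) × two z-phases.
c=cos(0.2079/2)=0.994602, s=sin(0.2079/2)=0.103763; N=√[2·720·120·6]=1018.233765
k∈{3,4,5} keeps every argument non-negative
  k=3: (−1)^0·1018.2338/(72)·0.9946^5·0.1038^3 = +0.015378
  k=4: (−1)^1·1018.2338/(48)·0.9946^3·0.1038^5 = -0.000251
  k=5: (−1)^2·1018.2338/(240)·0.9946^1·0.1038^7 = +0.000001
d^4_{-2,1}(0.2079) = +0.015378 -0.000251 +0.000001 = +0.015127
Attach z-rotation phases: D = e^{-i(-2)(6.1623)}·(+0.015127)·e^{-i(1)(2.3416)} = -0.012831-0.008012i

Re=-0.0128 Im=-0.0080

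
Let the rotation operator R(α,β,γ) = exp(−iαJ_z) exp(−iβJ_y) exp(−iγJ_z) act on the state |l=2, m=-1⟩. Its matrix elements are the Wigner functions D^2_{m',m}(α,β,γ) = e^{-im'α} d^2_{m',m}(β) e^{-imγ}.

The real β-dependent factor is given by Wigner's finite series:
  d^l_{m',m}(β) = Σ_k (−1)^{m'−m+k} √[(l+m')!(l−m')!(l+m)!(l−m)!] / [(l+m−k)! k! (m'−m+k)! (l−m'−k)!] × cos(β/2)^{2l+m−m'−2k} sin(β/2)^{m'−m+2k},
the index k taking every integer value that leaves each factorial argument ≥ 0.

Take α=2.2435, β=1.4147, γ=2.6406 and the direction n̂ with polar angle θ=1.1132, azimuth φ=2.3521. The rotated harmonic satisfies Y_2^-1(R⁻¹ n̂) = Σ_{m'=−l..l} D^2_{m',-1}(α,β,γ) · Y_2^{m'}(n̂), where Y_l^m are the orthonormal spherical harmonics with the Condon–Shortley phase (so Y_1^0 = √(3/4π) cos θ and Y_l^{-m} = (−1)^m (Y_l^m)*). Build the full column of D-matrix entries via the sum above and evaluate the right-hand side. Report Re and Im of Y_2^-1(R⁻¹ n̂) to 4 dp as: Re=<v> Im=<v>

Need the full column D^2_{m',-1} for m'=−2..2 at α=2.2435, β=1.4147, γ=2.6406.
cos(β/2)=0.760087, sin(β/2)=0.649822
d^2_{-2,-1}: single k=1 term ⇒ +0.570707;  D = +0.379046+0.426651i
d^2_{-1,-1}: k∈[0..1] ⇒ +0.333774 -0.731873 = -0.398100;  D = -0.068023+0.392245i
d^2_{0,-1}: k∈[0..1] ⇒ -0.698971 +0.510883 = -0.188088;  D = +0.164973-0.090338i
d^2_{1,-1}: k∈[0..1] ⇒ +0.731873 -0.178311 = +0.553563;  D = +0.510488+0.214088i
d^2_{2,-1}: single k=0 term ⇒ -0.417134;  D = +0.113514+0.401392i
Y_2^{m'}(θ=1.1132,φ=2.3521) and Σ D·Y over m':
  (+0.3790+0.4267i)·(-0.0025+0.3109i)  (-0.0680+0.3922i)·(-0.2156-0.2174i)  (+0.1650-0.0903i)·(-0.1307+0.0000i)  (+0.5105+0.2141i)·(+0.2156-0.2174i)  (+0.1135+0.4014i)·(-0.0025-0.3109i)
Y_2^-1(R⁻¹ n̂) = +0.225883-0.042358i

Re=0.2259 Im=-0.0424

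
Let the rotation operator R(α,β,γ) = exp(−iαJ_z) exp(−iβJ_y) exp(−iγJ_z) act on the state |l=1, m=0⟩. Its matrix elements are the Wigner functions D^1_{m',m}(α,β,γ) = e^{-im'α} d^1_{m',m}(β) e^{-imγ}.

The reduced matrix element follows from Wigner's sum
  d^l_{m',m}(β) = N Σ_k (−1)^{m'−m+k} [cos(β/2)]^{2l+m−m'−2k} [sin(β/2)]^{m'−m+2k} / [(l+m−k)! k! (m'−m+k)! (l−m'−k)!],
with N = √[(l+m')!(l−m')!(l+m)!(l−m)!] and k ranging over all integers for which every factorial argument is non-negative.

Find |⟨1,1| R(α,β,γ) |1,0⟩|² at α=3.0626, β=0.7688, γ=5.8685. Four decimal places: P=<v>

First d^1_{1,0}(β=0.7688), then the phase factors e^{-i(1)α} and e^{-i(0)γ}:
Half-angle: c=0.927024, s=0.375003. N=√(2·1·1·1)=1.414214
The bounds max(0,m−m')=0 and min(l+m,l−m')=0 give 1 term
  k=0: (−1)^1·1.4142/(1)·0.9270^1·0.3750^1 = -0.491632
d^1_{1,0}(0.7688) = -0.491632
|D^1_{1,0}|² = |d^1_{1,0}(β)|² = (-0.491632)² = 0.241702 (the z-rotation phases have unit modulus)

P=0.2417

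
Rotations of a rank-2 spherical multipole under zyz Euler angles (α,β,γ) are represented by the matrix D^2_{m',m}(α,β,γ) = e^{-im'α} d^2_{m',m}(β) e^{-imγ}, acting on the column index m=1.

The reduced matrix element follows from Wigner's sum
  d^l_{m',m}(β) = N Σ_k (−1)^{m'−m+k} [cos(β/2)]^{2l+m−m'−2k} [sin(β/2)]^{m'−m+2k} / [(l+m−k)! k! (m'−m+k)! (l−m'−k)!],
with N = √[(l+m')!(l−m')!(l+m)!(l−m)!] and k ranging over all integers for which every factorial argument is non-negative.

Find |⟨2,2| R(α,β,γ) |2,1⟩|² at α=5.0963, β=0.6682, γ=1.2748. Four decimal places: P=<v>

Split into d^2_{2,1}(β=0.6682) × two z-phases.
c=cos(0.6682/2)=0.944706, s=sin(0.6682/2)=0.327919; N=√[24·1·6·1]=12.000000
The bounds max(0,m−m')=0 and min(l+m,l−m')=0 give 1 term
  k=0: (−1)^1·12.0000/(6)·0.9447^3·0.3279^1 = -0.552951
d^2_{2,1}(0.6682) = -0.552951
|D^2_{2,1}|² = |d^2_{2,1}(β)|² = (-0.552951)² = 0.305755 (the z-rotation phases have unit modulus)

P=0.3058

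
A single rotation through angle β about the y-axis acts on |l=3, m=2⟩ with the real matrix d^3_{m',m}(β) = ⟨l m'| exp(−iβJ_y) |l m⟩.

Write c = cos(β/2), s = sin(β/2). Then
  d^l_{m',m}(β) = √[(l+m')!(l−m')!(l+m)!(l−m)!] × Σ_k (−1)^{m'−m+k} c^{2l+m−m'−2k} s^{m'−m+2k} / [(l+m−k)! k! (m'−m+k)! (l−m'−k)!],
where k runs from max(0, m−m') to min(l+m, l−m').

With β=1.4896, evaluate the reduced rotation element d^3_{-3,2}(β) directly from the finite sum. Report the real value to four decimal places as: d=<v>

d=0.2577

d^3_{-3,2}(β=1.4896) via Wigner's sum:
Half-angle: c=0.735223, s=0.677825. N=√(1·720·120·1)=293.938769
Admissible k: 5..5 (factorial args all ≥0)
  k=5: (−1)^0·293.9388/(120)·0.7352^1·0.6778^5 = +0.257681
d^3_{-3,2}(1.4896) = +0.257681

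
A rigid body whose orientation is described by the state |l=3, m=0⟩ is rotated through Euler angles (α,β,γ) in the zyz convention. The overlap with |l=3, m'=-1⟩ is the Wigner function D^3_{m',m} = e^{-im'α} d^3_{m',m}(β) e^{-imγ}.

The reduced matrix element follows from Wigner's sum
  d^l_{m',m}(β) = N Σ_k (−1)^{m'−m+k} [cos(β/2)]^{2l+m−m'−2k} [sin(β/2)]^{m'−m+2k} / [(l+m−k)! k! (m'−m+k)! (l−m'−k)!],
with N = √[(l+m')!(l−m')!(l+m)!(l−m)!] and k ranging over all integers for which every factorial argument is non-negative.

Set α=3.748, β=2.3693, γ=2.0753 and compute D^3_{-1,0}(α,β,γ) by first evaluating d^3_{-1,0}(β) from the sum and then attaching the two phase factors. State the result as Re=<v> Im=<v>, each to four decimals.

Re=-0.3887 Im=-0.2696

D^3_{-1,0}(3.748,2.3693,2.0753) = e^{-i·-1·3.748}·d^3_{-1,0}(2.3693)·e^{-i·0·2.0753}. Compute d first:
With c≡cos(β/2)=0.376621 and s≡sin(β/2)=0.926367, N=[2·24·6·6]^{1/2}=41.569219
Admissible k: 1..3 (factorial args all ≥0)
  k=1: (−1)^0·41.5692/(12)·0.3766^5·0.9264^1 = +0.024316
  k=2: (−1)^1·41.5692/(4)·0.3766^3·0.9264^3 = -0.441343
  k=3: (−1)^2·41.5692/(12)·0.3766^1·0.9264^5 = +0.890044
d^3_{-1,0}(2.3693) = +0.024316 -0.441343 +0.890044 = +0.473018
Phases: e^{-i·(-1)·3.748}=-0.821701-0.569919i, e^{-i·(0)·2.0753}=+1.000000+0.000000i ⇒ D=-0.388679-0.269582i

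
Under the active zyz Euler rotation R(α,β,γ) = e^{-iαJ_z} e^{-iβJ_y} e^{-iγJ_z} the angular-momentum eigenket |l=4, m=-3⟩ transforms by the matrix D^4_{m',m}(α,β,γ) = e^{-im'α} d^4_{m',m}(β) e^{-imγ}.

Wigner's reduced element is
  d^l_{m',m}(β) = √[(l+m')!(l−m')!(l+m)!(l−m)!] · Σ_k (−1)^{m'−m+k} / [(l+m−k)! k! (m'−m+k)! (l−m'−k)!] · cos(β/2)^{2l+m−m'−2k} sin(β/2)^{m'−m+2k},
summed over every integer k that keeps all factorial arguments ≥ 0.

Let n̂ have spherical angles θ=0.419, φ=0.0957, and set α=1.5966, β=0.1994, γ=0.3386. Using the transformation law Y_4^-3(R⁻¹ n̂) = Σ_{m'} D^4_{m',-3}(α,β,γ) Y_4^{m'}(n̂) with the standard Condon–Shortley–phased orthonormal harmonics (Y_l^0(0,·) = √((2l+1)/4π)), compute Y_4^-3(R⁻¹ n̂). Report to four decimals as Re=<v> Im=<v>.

Need the full column D^4_{m',-3} for m'=−4..4 at α=1.5966, β=0.1994, γ=0.3386.
cos(β/2)=0.995034, sin(β/2)=0.099535
d^4_{-4,-3}: single k=1 term ⇒ +0.271886;  D = +0.118697+0.244607i
d^4_{-3,-3}: k∈[0..1] ⇒ +0.960956 -0.067310 = +0.893647;  D = +0.793654-0.410752i
d^4_{-2,-3}: k∈[0..1] ⇒ -0.359671 +0.010797 = -0.348874;  D = +0.168296+0.305597i
d^4_{-1,-3}: k∈[0..1] ⇒ +0.076322 -0.001273 = +0.075049;  D = -0.064783+0.037887i
d^4_{0,-3}: k∈[0..1] ⇒ -0.011381 +0.000114 = -0.011267;  D = -0.005937-0.009576i
d^4_{1,-3}: k∈[0..1] ⇒ +0.001273 -0.000008 = +0.001265;  D = +0.001058-0.000694i
d^4_{2,-3}: k∈[0..1] ⇒ -0.000108 +0.000000 = -0.000108;  D = +0.000061+0.000088i
d^4_{3,-3}: k∈[0..1] ⇒ +0.000007 -0.000000 = +0.000007;  D = -0.000005+0.000004i
d^4_{4,-3}: single k=0 term ⇒ -0.000000;  D = -0.000000-0.000000i
Y_4^{m'}(θ=0.419,φ=0.0957) and Σ D·Y over m':
  (+0.1187+0.2446i)·(+0.0112-0.0045i)  (+0.7937-0.4108i)·(+0.0738-0.0218i)  (+0.1683+0.3056i)·(+0.2632-0.0510i)  (-0.0648+0.0379i)·(+0.4973-0.0477i)  (-0.0059-0.0096i)·(+0.2473+0.0000i)  (+0.0011-0.0007i)·(-0.4973-0.0477i)  (+0.0001+0.0001i)·(+0.2632+0.0510i)  (-0.0000+0.0000i)·(-0.0738-0.0218i)  (-0.0000-0.0000i)·(+0.0112+0.0045i)
Y_4^-3(R⁻¹ n̂) = +0.079550+0.046305i

Re=0.0795 Im=0.0463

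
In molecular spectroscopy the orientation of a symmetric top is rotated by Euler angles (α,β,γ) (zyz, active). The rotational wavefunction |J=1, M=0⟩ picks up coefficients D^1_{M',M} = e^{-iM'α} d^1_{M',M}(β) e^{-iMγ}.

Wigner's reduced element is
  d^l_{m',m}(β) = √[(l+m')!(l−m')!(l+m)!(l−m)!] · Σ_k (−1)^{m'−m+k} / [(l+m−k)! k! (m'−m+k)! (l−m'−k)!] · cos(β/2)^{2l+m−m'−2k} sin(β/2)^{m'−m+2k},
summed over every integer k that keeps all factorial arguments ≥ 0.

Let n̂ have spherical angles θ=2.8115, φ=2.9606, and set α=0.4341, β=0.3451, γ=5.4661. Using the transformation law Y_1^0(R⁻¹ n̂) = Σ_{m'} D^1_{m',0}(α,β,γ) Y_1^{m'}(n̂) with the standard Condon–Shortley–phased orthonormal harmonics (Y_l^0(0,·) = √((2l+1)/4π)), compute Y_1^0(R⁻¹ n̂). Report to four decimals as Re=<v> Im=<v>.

Re=-0.4787 Im=0.0000

Need the full column D^1_{m',0} for m'=−1..1 at α=0.4341, β=0.3451, γ=5.4661.
cos(β/2)=0.985150, sin(β/2)=0.171695
d^1_{-1,0}: single k=1 term ⇒ +0.239208;  D = +0.217021+0.100609i
d^1_{0,0}: k∈[0..1] ⇒ +0.970521 -0.029479 = +0.941042;  D = +0.941042+0.000000i
d^1_{1,0}: single k=0 term ⇒ -0.239208;  D = -0.217021+0.100609i
Y_1^{m'}(θ=2.8115,φ=2.9606) and Σ D·Y over m':
  (+0.2170+0.1006i)·(-0.1102-0.0202i)  (+0.9410+0.0000i)·(-0.4622+0.0000i)  (-0.2170+0.1006i)·(+0.1102-0.0202i)
Y_1^0(R⁻¹ n̂) = -0.478728+0.000000i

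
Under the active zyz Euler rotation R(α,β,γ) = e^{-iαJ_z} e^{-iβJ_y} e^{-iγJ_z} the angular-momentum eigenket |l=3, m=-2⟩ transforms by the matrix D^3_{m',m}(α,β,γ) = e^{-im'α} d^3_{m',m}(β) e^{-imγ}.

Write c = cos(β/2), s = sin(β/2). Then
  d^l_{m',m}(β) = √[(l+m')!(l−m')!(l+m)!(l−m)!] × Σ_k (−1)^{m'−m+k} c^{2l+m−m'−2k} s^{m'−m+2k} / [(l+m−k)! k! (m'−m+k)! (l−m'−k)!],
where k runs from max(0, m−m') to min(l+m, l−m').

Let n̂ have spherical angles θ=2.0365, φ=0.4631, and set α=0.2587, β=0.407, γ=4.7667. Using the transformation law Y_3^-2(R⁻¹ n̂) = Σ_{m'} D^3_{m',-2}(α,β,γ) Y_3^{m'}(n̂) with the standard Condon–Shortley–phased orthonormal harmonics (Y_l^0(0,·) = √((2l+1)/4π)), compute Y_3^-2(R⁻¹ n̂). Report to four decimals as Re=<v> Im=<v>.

Re=0.0650 Im=-0.0171

Need the full column D^3_{m',-2} for m'=−3..3 at α=0.2587, β=0.407, γ=4.7667.
cos(β/2)=0.979365, sin(β/2)=0.202098
d^3_{-3,-2}: single k=1 term ⇒ +0.446028;  D = -0.282561-0.345109i
d^3_{-2,-2}: k∈[0..1] ⇒ +0.882405 -0.187877 = +0.694528;  D = -0.562821-0.406942i
d^3_{-1,-2}: k∈[0..1] ⇒ -0.575819 +0.049040 = -0.526779;  D = +0.491639+0.189176i
d^3_{0,-2}: k∈[0..1] ⇒ +0.205809 -0.008764 = +0.197045;  D = -0.195884-0.021361i
d^3_{1,-2}: k∈[0..1] ⇒ -0.049040 +0.001044 = -0.047996;  D = +0.047457-0.007176i
d^3_{2,-2}: k∈[0..1] ⇒ +0.008000 -0.000068 = +0.007932;  D = -0.007279+0.003153i
d^3_{3,-2}: single k=0 term ⇒ -0.000809;  D = +0.000635-0.000501i
Y_3^{m'}(θ=2.0365,φ=0.4631) and Σ D·Y over m':
  (-0.2826-0.3451i)·(+0.0537-0.2927i)  (-0.5628-0.4069i)·(-0.2202+0.2929i)  (+0.4916+0.1892i)·(+0.0021-0.0011i)  (-0.1959-0.0214i)·(+0.3338+0.0000i)  (+0.0475-0.0072i)·(-0.0021-0.0011i)  (-0.0073+0.0032i)·(-0.2202-0.2929i)  (+0.0006-0.0005i)·(-0.0537-0.2927i)
Y_3^-2(R⁻¹ n̂) = +0.064985-0.017074i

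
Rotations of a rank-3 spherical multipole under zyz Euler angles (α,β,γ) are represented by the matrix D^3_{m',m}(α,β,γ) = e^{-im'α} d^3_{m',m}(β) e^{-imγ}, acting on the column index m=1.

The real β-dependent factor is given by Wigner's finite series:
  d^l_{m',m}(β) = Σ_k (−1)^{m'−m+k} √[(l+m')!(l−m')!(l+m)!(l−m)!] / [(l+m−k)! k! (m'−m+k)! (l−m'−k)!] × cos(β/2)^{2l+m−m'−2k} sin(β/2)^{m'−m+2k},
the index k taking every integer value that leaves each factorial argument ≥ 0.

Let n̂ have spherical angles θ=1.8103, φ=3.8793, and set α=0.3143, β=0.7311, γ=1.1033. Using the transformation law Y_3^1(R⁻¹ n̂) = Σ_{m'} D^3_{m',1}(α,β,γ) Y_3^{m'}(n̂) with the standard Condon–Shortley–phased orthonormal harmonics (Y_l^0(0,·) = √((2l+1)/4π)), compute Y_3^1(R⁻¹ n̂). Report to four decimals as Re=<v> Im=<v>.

Need the full column D^3_{m',1} for m'=−3..3 at α=0.3143, β=0.7311, γ=1.1033.
cos(β/2)=0.933927, sin(β/2)=0.357463
d^3_{-3,1}: single k=4 term ⇒ +0.055156;  D = +0.054448-0.008809i
d^3_{-2,1}: k∈[3..4] ⇒ +0.235322 -0.017237 = +0.218085;  D = +0.193971-0.099680i
d^3_{-1,1}: k∈[2..4] ⇒ +0.583265 -0.113931 +0.002086 = +0.471420;  D = +0.332142-0.334543i
d^3_{0,1}: k∈[1..3] ⇒ +0.879806 -0.386673 +0.018882 = +0.512015;  D = +0.230741-0.457076i
d^3_{1,1}: k∈[0..2] ⇒ +0.663557 -0.777686 +0.085448 = -0.028681;  D = -0.004377+0.028345i
d^3_{2,1}: k∈[0..1] ⇒ -0.803150 +0.235322 = -0.567828;  D = +0.091084+0.560475i
d^3_{3,1}: single k=0 term ⇒ +0.376496;  D = -0.172321-0.334745i
Y_3^{m'}(θ=1.8103,φ=3.8793) and Σ D·Y over m':
  (+0.0544-0.0088i)·(+0.2291+0.3063i)  (+0.1940-0.0997i)·(-0.0218+0.2278i)  (+0.3321-0.3345i)·(+0.1670-0.1517i)  (+0.2307-0.4571i)·(+0.2407+0.0000i)  (-0.0044+0.0283i)·(-0.1670-0.1517i)  (+0.0911+0.5605i)·(-0.0218-0.2278i)  (-0.1723-0.3347i)·(-0.2291+0.3063i)
Y_3^1(R⁻¹ n̂) = +0.366578-0.168352i

Re=0.3666 Im=-0.1684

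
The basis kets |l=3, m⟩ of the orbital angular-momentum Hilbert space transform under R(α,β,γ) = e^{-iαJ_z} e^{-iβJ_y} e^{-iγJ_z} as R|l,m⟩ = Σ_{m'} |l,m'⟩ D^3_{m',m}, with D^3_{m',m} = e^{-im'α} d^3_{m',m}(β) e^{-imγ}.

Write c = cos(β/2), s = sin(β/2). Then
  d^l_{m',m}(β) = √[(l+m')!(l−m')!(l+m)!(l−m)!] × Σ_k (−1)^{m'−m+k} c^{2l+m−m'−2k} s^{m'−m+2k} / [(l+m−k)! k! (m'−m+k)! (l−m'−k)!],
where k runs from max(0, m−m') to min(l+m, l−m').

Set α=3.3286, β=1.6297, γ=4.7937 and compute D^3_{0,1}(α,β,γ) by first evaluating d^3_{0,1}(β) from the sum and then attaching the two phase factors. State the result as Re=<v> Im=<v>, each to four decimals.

First d^3_{0,1}(β=1.6297), then the phase factors e^{-i(0)α} and e^{-i(1)γ}:
Half-angle: c=0.685978, s=0.727623. N=√(6·6·24·2)=41.569219
k: max(0,(1)−(0))=1 … min(3+(1),3−(0))=3
  k=1: (−1)^0·41.5692/(12)·0.6860^5·0.7276^1 = +0.382866
  k=2: (−1)^1·41.5692/(4)·0.6860^3·0.7276^3 = -1.292291
  k=3: (−1)^2·41.5692/(12)·0.6860^1·0.7276^5 = +0.484654
d^3_{0,1}(1.6297) = +0.382866 -1.292291 +0.484654 = -0.424771
Phases: e^{-i·(0)·3.3286}=+1.000000+0.000000i, e^{-i·(1)·4.7937}=+0.081221+0.996696i ⇒ D=-0.034501-0.423368i

Re=-0.0345 Im=-0.4234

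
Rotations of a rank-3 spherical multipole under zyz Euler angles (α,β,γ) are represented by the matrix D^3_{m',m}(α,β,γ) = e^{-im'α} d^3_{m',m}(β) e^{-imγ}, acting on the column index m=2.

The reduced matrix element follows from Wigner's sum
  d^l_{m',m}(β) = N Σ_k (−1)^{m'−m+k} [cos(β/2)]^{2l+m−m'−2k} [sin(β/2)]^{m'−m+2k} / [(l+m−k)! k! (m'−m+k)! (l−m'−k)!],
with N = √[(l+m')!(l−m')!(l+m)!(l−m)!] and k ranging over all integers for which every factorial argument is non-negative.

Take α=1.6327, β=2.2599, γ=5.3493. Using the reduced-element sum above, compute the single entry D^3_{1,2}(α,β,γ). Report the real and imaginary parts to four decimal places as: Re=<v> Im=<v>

Split into d^3_{1,2}(β=2.2599) × two z-phases.
c=cos(2.2599/2)=0.426705, s=sin(2.2599/2)=0.904391; N=√[24·2·120·1]=75.894664
k: max(0,(2)−(1))=1 … min(3+(2),3−(1))=2
  k=1: (−1)^0·75.8947/(24)·0.4267^5·0.9044^1 = +0.040457
  k=2: (−1)^1·75.8947/(12)·0.4267^3·0.9044^3 = -0.363481
d^3_{1,2}(2.2599) = +0.040457 -0.363481 = -0.323024
Phases: e^{-i·(1)·1.6327}=-0.061864-0.998085i, e^{-i·(2)·5.3493}=-0.292628+0.956226i ⇒ D=-0.314140-0.075236i

Re=-0.3141 Im=-0.0752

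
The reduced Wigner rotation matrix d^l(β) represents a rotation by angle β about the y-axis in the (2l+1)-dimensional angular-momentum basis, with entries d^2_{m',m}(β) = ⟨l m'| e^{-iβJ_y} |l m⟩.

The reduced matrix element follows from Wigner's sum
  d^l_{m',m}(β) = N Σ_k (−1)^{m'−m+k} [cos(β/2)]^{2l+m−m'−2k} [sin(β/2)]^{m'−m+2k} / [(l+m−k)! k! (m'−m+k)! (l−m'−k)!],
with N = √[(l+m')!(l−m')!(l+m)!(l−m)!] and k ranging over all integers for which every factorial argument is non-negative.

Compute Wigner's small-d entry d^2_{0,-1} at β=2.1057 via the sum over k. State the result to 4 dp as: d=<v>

d^2_{0,-1}(β=2.1057) via Wigner's sum:
Half-angle: c=0.495097, s=0.868838. N=√(2·2·1·6)=4.898979
Admissible k: 0..1 (factorial args all ≥0)
  k=0: (−1)^1·4.8990/(2)·0.4951^3·0.8688^1 = -0.258276
  k=1: (−1)^2·4.8990/(2)·0.4951^1·0.8688^3 = +0.795393
d^2_{0,-1}(2.1057) = -0.258276 +0.795393 = +0.537117

d=0.5371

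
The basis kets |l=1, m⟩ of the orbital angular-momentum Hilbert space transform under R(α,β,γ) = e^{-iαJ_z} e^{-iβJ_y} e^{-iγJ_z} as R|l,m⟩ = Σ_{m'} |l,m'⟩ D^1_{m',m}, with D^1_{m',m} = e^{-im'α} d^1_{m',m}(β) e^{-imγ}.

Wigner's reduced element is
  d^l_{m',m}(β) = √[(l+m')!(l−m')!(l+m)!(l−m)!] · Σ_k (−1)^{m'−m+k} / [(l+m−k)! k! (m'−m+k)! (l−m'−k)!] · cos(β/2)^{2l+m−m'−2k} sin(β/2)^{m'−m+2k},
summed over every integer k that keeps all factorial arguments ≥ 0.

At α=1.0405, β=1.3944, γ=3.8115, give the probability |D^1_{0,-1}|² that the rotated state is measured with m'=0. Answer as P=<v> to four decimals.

P=0.4846

D^1_{0,-1}(1.0405,1.3944,3.8115) = e^{-i·0·1.0405}·d^1_{0,-1}(1.3944)·e^{-i·-1·3.8115}. Compute d first:
With c≡cos(β/2)=0.766643 and s≡sin(β/2)=0.642074, N=[1·1·1·2]^{1/2}=1.414214
Admissible k: 0..0 (factorial args all ≥0)
  k=0: (−1)^1·1.4142/(1)·0.7666^1·0.6421^1 = -0.696134
d^1_{0,-1}(1.3944) = -0.696134
|D^1_{0,-1}|² = |d^1_{0,-1}(β)|² = (-0.696134)² = 0.484603 (the z-rotation phases have unit modulus)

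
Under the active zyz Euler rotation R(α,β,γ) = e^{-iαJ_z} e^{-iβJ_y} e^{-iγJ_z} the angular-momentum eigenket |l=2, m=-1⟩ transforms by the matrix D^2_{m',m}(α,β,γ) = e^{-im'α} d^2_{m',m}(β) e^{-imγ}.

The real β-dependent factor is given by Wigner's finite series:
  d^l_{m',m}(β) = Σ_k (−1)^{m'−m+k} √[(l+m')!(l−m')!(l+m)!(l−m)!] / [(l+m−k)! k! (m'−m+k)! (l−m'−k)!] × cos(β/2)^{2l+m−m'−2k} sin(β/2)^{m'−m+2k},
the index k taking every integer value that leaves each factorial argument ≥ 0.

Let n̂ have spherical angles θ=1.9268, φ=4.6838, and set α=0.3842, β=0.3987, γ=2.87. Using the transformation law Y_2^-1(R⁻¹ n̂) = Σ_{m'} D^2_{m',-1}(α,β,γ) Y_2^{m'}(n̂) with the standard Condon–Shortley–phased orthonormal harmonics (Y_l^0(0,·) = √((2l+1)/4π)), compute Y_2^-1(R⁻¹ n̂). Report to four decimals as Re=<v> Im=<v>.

Re=0.0097 Im=0.3190

Need the full column D^2_{m',-1} for m'=−2..2 at α=0.3842, β=0.3987, γ=2.87.
cos(β/2)=0.980196, sin(β/2)=0.198032
d^2_{-2,-1}: single k=1 term ⇒ +0.372996;  D = -0.327904-0.177778i
d^2_{-1,-1}: k∈[0..1] ⇒ +0.923104 -0.113036 = +0.810068;  D = -0.804937-0.091027i
d^2_{0,-1}: k∈[0..1] ⇒ -0.456825 +0.018646 = -0.438178;  D = +0.422117-0.117548i
d^2_{1,-1}: k∈[0..1] ⇒ +0.113036 -0.001538 = +0.111498;  D = -0.088370+0.067990i
d^2_{2,-1}: single k=0 term ⇒ -0.015225;  D = +0.007707-0.013130i
Y_2^{m'}(θ=1.9268,φ=4.6838) and Σ D·Y over m':
  (-0.3279-0.1778i)·(-0.3388-0.0194i)  (-0.8049-0.0910i)·(+0.0072-0.2523i)  (+0.4221-0.1175i)·(-0.2005+0.0000i)  (-0.0884+0.0680i)·(-0.0072-0.2523i)  (+0.0077-0.0131i)·(-0.3388+0.0194i)
Y_2^-1(R⁻¹ n̂) = +0.009692+0.318959i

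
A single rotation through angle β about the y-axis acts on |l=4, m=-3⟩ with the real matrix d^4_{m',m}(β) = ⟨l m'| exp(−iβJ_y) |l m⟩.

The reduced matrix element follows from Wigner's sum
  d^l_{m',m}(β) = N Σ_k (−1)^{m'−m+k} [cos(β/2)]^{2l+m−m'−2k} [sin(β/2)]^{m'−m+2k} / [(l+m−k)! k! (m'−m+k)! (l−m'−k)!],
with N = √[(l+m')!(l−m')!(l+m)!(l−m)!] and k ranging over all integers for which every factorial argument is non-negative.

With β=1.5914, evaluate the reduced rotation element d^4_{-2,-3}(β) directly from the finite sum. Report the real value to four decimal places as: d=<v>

d=0.4670

d^4_{-2,-3}(β=1.5914) via Wigner's sum:
c=cos(1.5914/2)=0.699785, s=sin(1.5914/2)=0.714354; N=√[2·720·1·5040]=2693.993318
k∈{0,1} keeps every argument non-negative
  k=0: (−1)^1·2693.9933/(720)·0.6998^7·0.7144^1 = -0.219649
  k=1: (−1)^2·2693.9933/(240)·0.6998^5·0.7144^3 = +0.686670
d^4_{-2,-3}(1.5914) = -0.219649 +0.686670 = +0.467021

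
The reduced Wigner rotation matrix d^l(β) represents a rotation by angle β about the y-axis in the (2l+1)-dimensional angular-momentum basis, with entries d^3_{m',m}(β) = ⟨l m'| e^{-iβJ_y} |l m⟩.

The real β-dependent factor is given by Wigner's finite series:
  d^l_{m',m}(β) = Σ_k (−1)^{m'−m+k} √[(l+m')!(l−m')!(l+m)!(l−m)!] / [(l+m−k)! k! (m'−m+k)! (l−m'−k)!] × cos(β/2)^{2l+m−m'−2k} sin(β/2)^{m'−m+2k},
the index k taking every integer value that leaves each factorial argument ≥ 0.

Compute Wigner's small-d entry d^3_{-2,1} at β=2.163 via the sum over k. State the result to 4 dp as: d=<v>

d=-0.3447

d^3_{-2,1}(β=2.163) via Wigner's sum:
c=cos(2.163/2)=0.470005, s=sin(2.163/2)=0.882664; N=√[1·120·24·2]=75.894664
k: max(0,(1)−(-2))=3 … min(3+(1),3−(-2))=4
  k=3: (−1)^0·75.8947/(12)·0.4700^3·0.8827^3 = +0.451568
  k=4: (−1)^1·75.8947/(24)·0.4700^1·0.8827^5 = -0.796304
d^3_{-2,1}(2.163) = +0.451568 -0.796304 = -0.344736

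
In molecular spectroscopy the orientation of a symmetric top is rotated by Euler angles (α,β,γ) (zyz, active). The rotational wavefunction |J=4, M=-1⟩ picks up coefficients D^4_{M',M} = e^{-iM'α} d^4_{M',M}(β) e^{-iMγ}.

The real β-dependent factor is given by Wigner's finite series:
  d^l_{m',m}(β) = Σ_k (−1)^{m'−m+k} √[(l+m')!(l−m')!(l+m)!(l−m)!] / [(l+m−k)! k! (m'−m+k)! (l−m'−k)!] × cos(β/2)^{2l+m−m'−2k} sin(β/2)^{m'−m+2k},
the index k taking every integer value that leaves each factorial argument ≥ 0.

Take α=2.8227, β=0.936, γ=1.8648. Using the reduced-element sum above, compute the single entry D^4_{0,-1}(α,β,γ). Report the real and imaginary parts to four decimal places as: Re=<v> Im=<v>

Re=-0.0416 Im=0.1375

D^4_{0,-1}(2.8227,0.936,1.8648) = e^{-i·0·2.8227}·d^4_{0,-1}(0.936)·e^{-i·-1·1.8648}. Compute d first:
Half-angle: c=0.892472, s=0.451102. N=√(24·24·6·120)=643.987578
Admissible k: 0..3 (factorial args all ≥0)
  k=0: (−1)^1·643.9876/(144)·0.8925^7·0.4511^1 = -0.909815
  k=1: (−1)^2·643.9876/(24)·0.8925^5·0.4511^3 = +1.394649
  k=2: (−1)^3·643.9876/(24)·0.8925^3·0.4511^5 = -0.356308
  k=3: (−1)^4·643.9876/(144)·0.8925^1·0.4511^7 = +0.015172
d^4_{0,-1}(0.936) = -0.909815 +1.394649 -0.356308 +0.015172 = +0.143698
Phases: e^{-i·(0)·2.8227}=+1.000000+0.000000i, e^{-i·(-1)·1.8648}=-0.289786+0.957091i ⇒ D=-0.041642+0.137532i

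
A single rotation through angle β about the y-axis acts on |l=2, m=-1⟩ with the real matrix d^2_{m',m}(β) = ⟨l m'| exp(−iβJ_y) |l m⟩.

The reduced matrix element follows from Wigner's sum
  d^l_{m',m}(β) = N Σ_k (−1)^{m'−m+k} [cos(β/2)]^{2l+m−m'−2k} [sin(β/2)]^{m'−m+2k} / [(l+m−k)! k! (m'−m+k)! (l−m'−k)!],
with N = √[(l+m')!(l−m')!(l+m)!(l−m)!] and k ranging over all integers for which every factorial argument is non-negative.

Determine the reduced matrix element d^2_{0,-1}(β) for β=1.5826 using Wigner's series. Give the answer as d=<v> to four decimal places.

d^2_{0,-1}(β=1.5826) via Wigner's sum:
c=cos(1.5826/2)=0.702921, s=sin(1.5826/2)=0.711268; N=√[2·2·1·6]=4.898979
k: max(0,(-1)−(0))=0 … min(2+(-1),2−(0))=1
  k=0: (−1)^1·4.8990/(2)·0.7029^3·0.7113^1 = -0.605102
  k=1: (−1)^2·4.8990/(2)·0.7029^1·0.7113^3 = +0.619557
d^2_{0,-1}(1.5826) = -0.605102 +0.619557 = +0.014455

d=0.0145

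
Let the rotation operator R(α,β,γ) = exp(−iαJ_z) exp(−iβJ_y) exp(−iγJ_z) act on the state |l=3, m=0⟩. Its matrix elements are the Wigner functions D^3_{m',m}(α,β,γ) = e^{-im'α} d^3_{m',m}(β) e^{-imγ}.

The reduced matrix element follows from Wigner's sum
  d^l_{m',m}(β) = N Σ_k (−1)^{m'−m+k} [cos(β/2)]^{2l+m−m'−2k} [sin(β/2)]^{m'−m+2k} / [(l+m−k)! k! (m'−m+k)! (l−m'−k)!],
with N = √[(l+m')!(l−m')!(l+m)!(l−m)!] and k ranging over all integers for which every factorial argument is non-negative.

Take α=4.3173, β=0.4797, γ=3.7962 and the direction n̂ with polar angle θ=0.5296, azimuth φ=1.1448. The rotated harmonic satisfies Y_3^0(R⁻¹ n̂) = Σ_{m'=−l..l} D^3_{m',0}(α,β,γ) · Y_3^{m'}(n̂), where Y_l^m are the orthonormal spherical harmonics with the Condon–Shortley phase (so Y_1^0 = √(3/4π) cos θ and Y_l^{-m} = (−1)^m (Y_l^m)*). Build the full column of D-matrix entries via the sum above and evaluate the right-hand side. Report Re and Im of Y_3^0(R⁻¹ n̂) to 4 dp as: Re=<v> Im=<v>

Re=-0.3144 Im=0.0000

Need the full column D^3_{m',0} for m'=−3..3 at α=4.3173, β=0.4797, γ=3.7962.
cos(β/2)=0.971374, sin(β/2)=0.237557
d^3_{-3,0}: single k=3 term ⇒ +0.054951;  D = +0.050918+0.020664i
d^3_{-2,0}: k∈[2..3] ⇒ +0.275195 -0.016459 = +0.258736;  D = -0.182078+0.183827i
d^3_{-1,0}: k∈[1..3] ⇒ +0.711688 -0.127695 +0.002546 = +0.586539;  D = -0.225753-0.541353i
d^3_{0,0}: k∈[0..3] ⇒ +0.840075 -0.452192 +0.027045 -0.000180 = +0.414748;  D = +0.414748+0.000000i
d^3_{1,0}: k∈[0..2] ⇒ -0.711688 +0.127695 -0.002546 = -0.586539;  D = +0.225753-0.541353i
d^3_{2,0}: k∈[0..1] ⇒ +0.275195 -0.016459 = +0.258736;  D = -0.182078-0.183827i
d^3_{3,0}: single k=0 term ⇒ -0.054951;  D = -0.050918+0.020664i
Y_3^{m'}(θ=0.5296,φ=1.1448) and Σ D·Y over m':
  (+0.0509+0.0207i)·(-0.0515+0.0155i)  (-0.1821+0.1838i)·(-0.1482-0.1694i)  (-0.2258-0.5414i)·(+0.1838-0.4050i)  (+0.4147+0.0000i)·(+0.2331+0.0000i)  (+0.2258-0.5414i)·(-0.1838-0.4050i)  (-0.1821-0.1838i)·(-0.1482+0.1694i)  (-0.0509+0.0207i)·(+0.0515+0.0155i)
Y_3^0(R⁻¹ n̂) = -0.314383-0.000000i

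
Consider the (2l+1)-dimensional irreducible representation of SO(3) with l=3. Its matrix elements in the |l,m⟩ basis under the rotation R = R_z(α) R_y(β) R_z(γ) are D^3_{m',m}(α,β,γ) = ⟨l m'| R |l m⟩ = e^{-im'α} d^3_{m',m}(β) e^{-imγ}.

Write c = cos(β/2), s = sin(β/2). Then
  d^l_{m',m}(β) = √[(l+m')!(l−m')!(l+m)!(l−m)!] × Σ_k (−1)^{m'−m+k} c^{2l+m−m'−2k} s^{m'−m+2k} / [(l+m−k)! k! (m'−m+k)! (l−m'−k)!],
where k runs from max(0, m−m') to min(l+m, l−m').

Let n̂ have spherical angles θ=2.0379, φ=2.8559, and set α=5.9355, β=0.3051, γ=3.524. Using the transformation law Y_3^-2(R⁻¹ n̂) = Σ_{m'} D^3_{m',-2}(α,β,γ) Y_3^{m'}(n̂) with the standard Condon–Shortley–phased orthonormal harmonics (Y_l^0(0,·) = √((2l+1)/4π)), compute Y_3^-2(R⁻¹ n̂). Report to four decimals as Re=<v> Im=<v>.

Re=-0.3001 Im=-0.2099

Need the full column D^3_{m',-2} for m'=−3..3 at α=5.9355, β=0.3051, γ=3.524.
cos(β/2)=0.988387, sin(β/2)=0.151959
d^3_{-3,-2}: single k=1 term ⇒ +0.351105;  D = +0.337601-0.096436i
d^3_{-2,-2}: k∈[0..1] ⇒ +0.932313 -0.110187 = +0.822126;  D = +0.820144+0.057046i
d^3_{-1,-2}: k∈[0..1] ⇒ -0.453274 +0.021428 = -0.431846;  D = -0.394818-0.174957i
d^3_{0,-2}: k∈[0..1] ⇒ +0.120704 -0.002853 = +0.117851;  D = +0.085031+0.081600i
d^3_{1,-2}: k∈[0..1] ⇒ -0.021428 +0.000253 = -0.021175;  D = -0.009368-0.018990i
d^3_{2,-2}: k∈[0..1] ⇒ +0.002605 -0.000012 = +0.002592;  D = +0.000286+0.002576i
d^3_{3,-2}: single k=0 term ⇒ -0.000196;  D = +0.000046-0.000191i
Y_3^{m'}(θ=2.0379,φ=2.8559) and Σ D·Y over m':
  (+0.3376-0.0964i)·(-0.1944-0.2245i)  (+0.8201+0.0570i)·(-0.3086-0.1984i)  (-0.3948-0.1750i)·(-0.0038-0.0011i)  (+0.0850+0.0816i)·(+0.3338+0.0000i)  (-0.0094-0.0190i)·(+0.0038-0.0011i)  (+0.0003+0.0026i)·(-0.3086+0.1984i)  (+0.0000-0.0002i)·(+0.1944-0.2245i)
Y_3^-2(R⁻¹ n̂) = -0.300066-0.209871i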